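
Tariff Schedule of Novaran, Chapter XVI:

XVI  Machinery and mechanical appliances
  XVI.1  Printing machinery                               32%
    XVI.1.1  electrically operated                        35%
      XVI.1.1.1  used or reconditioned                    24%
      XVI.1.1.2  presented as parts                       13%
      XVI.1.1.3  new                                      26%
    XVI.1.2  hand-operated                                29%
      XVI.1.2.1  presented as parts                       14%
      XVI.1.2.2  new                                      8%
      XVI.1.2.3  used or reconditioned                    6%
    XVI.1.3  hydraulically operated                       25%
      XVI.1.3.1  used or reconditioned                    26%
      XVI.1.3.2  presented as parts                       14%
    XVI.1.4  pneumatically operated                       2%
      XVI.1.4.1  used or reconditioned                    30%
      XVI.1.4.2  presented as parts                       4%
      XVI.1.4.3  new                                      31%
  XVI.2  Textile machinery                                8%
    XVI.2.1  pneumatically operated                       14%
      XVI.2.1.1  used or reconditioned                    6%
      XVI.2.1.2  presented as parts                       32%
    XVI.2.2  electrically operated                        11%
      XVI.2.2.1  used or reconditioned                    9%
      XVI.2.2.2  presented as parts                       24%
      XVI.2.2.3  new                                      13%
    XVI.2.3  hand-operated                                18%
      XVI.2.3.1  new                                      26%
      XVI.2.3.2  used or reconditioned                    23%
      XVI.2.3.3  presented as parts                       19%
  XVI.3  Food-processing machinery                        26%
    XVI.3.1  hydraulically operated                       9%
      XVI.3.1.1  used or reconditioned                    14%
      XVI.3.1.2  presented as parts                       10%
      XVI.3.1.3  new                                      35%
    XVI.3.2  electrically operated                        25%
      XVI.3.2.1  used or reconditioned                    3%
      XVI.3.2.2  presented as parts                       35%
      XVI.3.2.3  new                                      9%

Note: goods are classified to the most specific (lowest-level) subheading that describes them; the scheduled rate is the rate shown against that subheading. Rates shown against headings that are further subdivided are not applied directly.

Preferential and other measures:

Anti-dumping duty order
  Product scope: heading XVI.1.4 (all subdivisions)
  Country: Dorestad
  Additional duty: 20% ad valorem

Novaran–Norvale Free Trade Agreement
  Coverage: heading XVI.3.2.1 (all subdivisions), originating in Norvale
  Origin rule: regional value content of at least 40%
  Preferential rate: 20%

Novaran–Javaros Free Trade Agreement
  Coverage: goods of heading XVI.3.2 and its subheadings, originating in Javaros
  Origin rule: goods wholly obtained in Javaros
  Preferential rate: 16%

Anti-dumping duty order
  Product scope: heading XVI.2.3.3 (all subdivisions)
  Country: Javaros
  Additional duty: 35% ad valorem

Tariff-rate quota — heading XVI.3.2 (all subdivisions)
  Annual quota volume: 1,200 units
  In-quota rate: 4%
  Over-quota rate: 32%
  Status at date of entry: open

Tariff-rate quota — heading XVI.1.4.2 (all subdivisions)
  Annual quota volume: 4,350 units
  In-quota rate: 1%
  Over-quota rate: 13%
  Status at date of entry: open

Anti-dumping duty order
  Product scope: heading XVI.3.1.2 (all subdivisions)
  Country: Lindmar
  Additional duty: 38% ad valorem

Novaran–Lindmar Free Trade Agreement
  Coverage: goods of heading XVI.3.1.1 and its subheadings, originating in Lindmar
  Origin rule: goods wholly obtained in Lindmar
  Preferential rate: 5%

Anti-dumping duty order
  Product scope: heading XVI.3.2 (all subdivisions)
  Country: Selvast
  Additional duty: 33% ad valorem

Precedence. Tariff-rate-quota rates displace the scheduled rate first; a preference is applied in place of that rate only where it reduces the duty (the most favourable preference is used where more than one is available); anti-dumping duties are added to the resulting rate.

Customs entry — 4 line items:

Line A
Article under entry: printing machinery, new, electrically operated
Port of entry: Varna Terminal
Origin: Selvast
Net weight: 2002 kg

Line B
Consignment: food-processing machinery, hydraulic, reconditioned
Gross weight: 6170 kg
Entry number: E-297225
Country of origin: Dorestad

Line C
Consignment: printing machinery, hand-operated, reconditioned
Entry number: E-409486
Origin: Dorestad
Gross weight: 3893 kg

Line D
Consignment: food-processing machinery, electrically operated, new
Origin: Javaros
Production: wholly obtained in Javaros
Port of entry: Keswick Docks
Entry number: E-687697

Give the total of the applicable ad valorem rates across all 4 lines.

Line A: printing → XVI.1; electrically operated → XVI.1.1; new → XVI.1.1.3. Scheduled 26%. No special measure applies. → 26%.
Line B: food-processing → XVI.3; hydraulic → XVI.3.1; reconditioned → XVI.3.1.1. Scheduled 14%. No special measure applies. → 14%.
Line C: printing → XVI.1; hand-operated → XVI.1.2; reconditioned → XVI.1.2.3. Scheduled 6%. No special measure applies. → 6%.
Line D: food-processing → XVI.3; electrically operated → XVI.3.2; new → XVI.3.2.3. Scheduled 9%. quota on XVI.3.2 open → in-quota 4%; Javaros agreement on XVI.3.2: wholly obtained → 16% available; preference 16% not lower than 4% → no reduction. → 4%.
Sum: 26% + 14% + 6% + 4% = 50%.

50%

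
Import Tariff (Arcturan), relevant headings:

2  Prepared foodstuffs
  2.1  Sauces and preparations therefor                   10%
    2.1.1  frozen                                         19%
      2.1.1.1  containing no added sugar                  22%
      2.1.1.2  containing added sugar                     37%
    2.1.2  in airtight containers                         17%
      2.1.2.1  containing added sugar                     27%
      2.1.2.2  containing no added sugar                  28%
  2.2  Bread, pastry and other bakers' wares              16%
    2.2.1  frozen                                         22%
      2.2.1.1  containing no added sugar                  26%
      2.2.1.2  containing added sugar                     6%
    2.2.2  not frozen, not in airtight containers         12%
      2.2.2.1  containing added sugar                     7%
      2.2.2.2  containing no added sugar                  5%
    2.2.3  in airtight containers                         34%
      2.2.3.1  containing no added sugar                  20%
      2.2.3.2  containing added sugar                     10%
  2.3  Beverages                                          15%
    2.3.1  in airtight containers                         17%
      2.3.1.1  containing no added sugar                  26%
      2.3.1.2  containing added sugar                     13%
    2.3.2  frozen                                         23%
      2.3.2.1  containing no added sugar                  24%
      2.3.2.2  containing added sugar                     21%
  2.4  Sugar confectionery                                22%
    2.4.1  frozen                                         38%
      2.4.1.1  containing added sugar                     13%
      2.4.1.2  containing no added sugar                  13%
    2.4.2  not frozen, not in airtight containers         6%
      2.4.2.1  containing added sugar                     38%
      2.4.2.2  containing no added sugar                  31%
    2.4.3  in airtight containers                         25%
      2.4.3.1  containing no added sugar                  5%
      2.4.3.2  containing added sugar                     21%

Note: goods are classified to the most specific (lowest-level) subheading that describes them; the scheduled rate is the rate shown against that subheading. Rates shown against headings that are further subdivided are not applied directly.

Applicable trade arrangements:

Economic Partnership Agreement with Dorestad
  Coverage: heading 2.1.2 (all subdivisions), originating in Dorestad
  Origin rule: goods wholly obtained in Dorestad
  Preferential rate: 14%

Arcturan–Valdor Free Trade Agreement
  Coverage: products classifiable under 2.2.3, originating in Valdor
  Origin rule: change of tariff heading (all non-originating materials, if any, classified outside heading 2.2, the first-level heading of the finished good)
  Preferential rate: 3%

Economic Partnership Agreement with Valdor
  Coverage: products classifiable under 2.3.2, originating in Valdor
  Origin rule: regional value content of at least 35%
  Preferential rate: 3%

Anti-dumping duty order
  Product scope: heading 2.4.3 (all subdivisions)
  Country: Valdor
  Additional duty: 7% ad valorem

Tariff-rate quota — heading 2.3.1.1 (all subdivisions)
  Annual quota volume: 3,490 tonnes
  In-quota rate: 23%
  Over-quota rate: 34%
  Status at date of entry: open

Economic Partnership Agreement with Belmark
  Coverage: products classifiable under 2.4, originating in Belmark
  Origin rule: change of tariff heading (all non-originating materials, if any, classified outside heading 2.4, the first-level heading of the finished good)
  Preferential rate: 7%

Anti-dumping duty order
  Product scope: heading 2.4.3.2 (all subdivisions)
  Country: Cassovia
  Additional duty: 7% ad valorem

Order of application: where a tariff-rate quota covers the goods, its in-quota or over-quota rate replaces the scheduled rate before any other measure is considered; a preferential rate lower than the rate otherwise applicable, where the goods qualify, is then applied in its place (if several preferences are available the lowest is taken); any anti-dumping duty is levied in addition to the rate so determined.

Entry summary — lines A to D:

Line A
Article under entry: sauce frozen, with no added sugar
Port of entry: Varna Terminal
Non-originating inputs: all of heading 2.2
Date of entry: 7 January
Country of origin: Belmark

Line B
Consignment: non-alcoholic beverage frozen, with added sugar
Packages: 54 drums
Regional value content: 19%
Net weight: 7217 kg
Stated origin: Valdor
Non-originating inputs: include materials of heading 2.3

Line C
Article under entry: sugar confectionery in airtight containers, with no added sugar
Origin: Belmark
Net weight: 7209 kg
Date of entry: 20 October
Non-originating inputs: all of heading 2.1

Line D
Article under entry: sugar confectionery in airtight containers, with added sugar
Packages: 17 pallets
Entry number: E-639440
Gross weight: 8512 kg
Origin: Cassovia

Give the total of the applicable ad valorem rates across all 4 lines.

Line A: sauce → 2.1; frozen → 2.1.1; with no added sugar → 2.1.1.1. Scheduled 22%. Belmark agreement on 2.4: 2.1.1.1 not covered. → 22%.
Line B: non-alcoholic beverage → 2.3; frozen → 2.3.2; with added sugar → 2.3.2.2. Scheduled 21%. Valdor agreement on 2.2.3: 2.3.2.2 not covered; Valdor agreement on 2.3.2: RVC < 35%. → 21%.
Line C: sugar confectionery → 2.4; in airtight containers → 2.4.3; with no added sugar → 2.4.3.1. Scheduled 5%. Belmark agreement on 2.4: CTH met → 7% available; preference 7% not lower than 5% → no reduction. → 5%.
Line D: sugar confectionery → 2.4; in airtight containers → 2.4.3; with added sugar → 2.4.3.2. Scheduled 21%. anti-dumping (Cassovia, 2.4.3.2): +7%; total 21% + 7% = 28%. → 28%.
Sum: 22% + 21% + 5% + 28% = 76%.

76%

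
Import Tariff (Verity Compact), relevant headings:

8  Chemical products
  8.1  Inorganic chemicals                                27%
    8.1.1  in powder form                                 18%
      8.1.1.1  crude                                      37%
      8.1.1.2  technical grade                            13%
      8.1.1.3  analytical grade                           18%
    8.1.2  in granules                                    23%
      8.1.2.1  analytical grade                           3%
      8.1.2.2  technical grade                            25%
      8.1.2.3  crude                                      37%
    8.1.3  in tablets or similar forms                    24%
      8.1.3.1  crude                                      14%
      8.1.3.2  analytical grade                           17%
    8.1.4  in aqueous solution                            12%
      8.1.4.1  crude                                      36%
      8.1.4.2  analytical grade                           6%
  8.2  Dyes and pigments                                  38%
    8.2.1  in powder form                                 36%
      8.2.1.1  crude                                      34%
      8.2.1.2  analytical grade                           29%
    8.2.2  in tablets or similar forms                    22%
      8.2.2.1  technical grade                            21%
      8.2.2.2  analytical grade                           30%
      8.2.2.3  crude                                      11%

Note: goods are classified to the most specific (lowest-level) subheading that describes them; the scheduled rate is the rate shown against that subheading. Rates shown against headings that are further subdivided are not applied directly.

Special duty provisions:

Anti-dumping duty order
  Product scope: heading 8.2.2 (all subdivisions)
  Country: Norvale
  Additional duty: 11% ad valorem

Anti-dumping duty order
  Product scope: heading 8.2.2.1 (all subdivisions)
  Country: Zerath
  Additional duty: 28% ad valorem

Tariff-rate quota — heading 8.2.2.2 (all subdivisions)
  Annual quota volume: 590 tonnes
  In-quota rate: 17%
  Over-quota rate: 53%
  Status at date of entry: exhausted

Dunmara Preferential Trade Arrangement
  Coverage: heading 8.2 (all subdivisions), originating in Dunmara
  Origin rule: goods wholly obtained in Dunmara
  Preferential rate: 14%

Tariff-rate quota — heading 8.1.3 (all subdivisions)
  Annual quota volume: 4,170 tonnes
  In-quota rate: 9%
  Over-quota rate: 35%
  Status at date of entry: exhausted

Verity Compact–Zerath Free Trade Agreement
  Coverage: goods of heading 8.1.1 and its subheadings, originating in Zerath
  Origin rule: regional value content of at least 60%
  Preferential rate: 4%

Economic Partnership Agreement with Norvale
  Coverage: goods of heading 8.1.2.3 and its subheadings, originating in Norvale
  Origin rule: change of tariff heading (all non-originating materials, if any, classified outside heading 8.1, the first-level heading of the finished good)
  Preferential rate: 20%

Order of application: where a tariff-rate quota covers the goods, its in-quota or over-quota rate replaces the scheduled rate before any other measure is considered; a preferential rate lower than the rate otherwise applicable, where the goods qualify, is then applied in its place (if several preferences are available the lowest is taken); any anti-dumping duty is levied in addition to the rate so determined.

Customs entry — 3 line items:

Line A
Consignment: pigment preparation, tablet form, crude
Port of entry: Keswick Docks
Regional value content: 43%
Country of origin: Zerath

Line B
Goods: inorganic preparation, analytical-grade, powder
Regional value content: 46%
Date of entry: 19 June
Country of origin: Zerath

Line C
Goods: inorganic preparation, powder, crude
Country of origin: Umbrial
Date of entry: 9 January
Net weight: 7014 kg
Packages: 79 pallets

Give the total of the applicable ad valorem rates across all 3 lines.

66%

Line A: pigment → 8.2; tablet form → 8.2.2; crude → 8.2.2.3. Scheduled 11%. Zerath agreement on 8.1.1: 8.2.2.3 not covered. → 11%.
Line B: inorganic → 8.1; powder → 8.1.1; analytical-grade → 8.1.1.3. Scheduled 18%. Zerath agreement on 8.1.1: RVC < 60%. → 18%.
Line C: inorganic → 8.1; powder → 8.1.1; crude → 8.1.1.1. Scheduled 37%. No special measure applies. → 37%.
Sum: 11% + 18% + 37% = 66%.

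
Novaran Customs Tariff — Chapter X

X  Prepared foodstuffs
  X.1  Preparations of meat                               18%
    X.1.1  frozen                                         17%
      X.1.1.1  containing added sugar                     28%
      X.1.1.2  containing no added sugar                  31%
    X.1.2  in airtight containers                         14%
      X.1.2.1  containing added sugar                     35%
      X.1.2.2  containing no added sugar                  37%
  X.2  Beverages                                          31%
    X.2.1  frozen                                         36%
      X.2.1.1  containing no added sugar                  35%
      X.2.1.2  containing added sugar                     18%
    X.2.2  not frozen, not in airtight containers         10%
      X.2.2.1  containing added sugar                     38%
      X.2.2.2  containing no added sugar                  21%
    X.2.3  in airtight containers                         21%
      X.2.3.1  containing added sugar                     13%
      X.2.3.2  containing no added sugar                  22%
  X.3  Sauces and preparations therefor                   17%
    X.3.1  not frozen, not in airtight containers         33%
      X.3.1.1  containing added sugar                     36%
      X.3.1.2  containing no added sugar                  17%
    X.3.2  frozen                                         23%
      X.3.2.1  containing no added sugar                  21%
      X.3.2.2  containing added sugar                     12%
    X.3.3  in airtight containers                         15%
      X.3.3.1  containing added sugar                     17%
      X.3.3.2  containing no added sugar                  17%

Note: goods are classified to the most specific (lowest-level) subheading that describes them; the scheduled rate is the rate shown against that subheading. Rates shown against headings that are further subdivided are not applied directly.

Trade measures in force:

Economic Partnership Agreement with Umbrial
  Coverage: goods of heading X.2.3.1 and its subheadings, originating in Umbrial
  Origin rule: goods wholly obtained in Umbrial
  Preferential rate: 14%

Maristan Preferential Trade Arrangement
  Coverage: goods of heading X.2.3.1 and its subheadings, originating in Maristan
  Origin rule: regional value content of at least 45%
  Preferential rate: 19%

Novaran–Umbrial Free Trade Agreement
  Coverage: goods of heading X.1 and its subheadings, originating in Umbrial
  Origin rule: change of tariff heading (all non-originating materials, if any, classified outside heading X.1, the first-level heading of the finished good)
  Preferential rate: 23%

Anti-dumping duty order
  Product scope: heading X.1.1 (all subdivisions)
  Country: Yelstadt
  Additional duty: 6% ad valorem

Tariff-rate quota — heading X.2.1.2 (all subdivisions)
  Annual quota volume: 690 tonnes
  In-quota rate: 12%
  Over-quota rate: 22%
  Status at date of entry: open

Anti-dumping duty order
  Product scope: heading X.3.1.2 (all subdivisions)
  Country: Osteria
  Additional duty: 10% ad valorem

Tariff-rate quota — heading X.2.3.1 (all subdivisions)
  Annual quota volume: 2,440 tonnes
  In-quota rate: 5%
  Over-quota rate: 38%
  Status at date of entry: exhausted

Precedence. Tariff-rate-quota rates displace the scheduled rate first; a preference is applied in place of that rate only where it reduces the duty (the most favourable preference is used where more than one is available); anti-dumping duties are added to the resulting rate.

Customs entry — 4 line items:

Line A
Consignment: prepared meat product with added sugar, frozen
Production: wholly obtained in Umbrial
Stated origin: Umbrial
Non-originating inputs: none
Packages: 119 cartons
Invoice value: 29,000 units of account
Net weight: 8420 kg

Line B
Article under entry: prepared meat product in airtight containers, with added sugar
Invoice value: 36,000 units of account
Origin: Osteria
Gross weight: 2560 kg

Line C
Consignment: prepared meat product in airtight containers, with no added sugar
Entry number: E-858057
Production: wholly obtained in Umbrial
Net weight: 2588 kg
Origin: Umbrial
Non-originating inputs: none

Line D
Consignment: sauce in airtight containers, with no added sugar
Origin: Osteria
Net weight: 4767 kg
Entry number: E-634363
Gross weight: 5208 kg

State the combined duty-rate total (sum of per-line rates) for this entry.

Line A: prepared meat product → X.1; frozen → X.1.1; with added sugar → X.1.1.1. Scheduled 28%. Umbrial agreement on X.2.3.1: X.1.1.1 not covered; Umbrial agreement on X.1: CTH met → 23% available; preferential 23%. → 23%.
Line B: prepared meat product → X.1; in airtight containers → X.1.2; with added sugar → X.1.2.1. Scheduled 35%. No special measure applies. → 35%.
Line C: prepared meat product → X.1; in airtight containers → X.1.2; with no added sugar → X.1.2.2. Scheduled 37%. Umbrial agreement on X.2.3.1: X.1.2.2 not covered; Umbrial agreement on X.1: CTH met → 23% available; preferential 23%. → 23%.
Line D: sauce → X.3; in airtight containers → X.3.3; with no added sugar → X.3.3.2. Scheduled 17%. No special measure applies. → 17%.
Sum: 23% + 35% + 23% + 17% = 98%.

98%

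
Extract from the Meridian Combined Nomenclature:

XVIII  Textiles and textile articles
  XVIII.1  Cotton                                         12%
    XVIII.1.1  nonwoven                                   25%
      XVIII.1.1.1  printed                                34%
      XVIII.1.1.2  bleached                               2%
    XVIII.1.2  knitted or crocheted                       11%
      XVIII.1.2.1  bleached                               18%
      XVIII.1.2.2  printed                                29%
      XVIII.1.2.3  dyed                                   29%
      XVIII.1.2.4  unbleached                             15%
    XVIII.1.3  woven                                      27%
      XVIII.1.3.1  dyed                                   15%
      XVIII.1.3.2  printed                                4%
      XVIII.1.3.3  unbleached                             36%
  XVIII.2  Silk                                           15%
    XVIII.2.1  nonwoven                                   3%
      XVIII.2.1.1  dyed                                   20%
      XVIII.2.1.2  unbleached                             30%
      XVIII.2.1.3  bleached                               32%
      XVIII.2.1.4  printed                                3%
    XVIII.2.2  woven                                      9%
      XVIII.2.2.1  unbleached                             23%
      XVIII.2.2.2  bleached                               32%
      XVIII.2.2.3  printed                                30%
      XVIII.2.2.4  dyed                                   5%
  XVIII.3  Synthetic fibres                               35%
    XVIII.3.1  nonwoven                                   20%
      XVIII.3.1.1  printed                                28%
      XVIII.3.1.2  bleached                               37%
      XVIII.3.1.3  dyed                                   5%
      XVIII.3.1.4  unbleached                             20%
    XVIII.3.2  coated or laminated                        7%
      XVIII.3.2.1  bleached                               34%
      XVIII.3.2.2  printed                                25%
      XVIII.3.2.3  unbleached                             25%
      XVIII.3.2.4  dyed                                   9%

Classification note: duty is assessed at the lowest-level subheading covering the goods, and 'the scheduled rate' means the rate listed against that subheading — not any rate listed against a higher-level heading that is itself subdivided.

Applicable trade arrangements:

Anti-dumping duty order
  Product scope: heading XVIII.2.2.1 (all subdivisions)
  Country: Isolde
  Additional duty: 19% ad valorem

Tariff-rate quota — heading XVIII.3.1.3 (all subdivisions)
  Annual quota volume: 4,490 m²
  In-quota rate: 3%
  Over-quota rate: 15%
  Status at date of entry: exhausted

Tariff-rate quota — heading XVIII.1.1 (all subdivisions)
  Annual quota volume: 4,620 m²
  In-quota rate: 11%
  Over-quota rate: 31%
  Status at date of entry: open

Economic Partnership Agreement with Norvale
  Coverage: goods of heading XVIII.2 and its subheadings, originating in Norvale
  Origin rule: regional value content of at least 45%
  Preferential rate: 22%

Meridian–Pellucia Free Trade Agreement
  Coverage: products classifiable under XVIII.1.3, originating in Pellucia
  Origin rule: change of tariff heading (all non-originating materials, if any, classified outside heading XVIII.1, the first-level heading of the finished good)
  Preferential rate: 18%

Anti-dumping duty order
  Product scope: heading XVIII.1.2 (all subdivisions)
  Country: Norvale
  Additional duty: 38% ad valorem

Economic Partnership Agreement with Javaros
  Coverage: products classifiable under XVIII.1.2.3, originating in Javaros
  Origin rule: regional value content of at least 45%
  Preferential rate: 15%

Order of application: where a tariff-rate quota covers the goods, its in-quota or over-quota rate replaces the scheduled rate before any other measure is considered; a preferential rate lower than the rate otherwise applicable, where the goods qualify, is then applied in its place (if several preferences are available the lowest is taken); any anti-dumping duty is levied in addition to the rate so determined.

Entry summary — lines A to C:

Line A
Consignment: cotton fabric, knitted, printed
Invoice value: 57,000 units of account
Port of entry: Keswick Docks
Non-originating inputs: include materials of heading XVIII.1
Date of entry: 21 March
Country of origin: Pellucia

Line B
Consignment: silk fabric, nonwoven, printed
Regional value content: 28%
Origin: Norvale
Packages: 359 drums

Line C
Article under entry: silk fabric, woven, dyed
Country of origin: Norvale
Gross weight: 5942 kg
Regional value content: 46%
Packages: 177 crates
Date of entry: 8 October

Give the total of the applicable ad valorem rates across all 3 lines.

37%

Line A: cotton → XVIII.1; knitted → XVIII.1.2; printed → XVIII.1.2.2. Scheduled 29%. Pellucia agreement on XVIII.1.3: XVIII.1.2.2 not covered. → 29%.
Line B: silk → XVIII.2; nonwoven → XVIII.2.1; printed → XVIII.2.1.4. Scheduled 3%. Norvale agreement on XVIII.2: RVC < 45%. → 3%.
Line C: silk → XVIII.2; woven → XVIII.2.2; dyed → XVIII.2.2.4. Scheduled 5%. Norvale agreement on XVIII.2: RVC ≥ 45% → 22% available; preference 22% not lower than 5% → no reduction. → 5%.
Sum: 29% + 3% + 5% = 37%.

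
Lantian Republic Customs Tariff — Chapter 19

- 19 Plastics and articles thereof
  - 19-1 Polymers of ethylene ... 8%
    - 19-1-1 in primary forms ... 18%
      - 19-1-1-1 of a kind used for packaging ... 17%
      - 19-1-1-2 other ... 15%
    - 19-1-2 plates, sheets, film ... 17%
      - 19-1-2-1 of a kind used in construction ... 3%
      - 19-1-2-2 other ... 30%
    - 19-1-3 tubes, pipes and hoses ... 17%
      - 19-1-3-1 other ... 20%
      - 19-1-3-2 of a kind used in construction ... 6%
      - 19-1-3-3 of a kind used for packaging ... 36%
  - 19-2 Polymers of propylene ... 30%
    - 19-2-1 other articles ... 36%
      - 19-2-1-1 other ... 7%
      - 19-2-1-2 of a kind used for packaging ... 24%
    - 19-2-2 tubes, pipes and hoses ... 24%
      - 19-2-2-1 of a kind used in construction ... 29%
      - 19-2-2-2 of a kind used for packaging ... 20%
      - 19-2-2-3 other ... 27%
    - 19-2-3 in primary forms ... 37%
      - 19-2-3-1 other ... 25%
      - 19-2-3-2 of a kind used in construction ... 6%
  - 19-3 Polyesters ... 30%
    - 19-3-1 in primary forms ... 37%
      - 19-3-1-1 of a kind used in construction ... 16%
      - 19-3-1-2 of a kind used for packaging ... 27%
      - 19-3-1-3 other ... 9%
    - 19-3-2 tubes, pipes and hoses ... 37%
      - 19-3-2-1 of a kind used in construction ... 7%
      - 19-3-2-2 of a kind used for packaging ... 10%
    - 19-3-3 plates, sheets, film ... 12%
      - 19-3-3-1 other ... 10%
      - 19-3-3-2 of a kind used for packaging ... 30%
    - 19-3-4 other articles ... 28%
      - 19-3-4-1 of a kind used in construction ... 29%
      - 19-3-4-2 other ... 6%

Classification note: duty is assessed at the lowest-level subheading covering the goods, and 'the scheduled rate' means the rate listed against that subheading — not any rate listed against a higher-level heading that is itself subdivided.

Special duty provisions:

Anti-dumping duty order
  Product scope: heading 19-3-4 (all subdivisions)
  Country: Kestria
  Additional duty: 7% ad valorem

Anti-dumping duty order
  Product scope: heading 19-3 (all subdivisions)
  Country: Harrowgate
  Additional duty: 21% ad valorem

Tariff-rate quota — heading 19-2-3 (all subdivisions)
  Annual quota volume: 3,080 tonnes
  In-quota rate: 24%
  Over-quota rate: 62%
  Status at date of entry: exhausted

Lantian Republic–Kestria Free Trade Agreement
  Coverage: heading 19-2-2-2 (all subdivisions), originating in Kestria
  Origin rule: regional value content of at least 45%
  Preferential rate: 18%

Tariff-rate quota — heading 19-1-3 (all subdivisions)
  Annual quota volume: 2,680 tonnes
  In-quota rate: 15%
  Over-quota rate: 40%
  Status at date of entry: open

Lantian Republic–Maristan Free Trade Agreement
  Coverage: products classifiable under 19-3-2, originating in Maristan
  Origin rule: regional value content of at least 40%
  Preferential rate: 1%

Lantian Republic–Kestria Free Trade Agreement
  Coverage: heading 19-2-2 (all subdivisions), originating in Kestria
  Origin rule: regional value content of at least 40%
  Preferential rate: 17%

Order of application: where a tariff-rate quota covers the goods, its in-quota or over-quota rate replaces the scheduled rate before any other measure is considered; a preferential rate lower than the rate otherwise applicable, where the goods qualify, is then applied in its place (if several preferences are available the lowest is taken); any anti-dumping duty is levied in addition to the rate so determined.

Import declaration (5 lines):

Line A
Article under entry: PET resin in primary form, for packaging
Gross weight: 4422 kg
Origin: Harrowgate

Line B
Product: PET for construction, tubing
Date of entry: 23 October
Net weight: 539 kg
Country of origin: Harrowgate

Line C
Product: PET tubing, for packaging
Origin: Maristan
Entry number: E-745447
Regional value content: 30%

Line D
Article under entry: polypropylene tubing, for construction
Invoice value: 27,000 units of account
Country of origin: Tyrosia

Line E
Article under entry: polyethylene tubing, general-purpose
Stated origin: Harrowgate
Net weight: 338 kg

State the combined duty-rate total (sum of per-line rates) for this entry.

130%

Line A: PET → 19-3; resin in primary form → 19-3-1; for packaging → 19-3-1-2. Scheduled 27%. anti-dumping (Harrowgate, 19-3): +21%; total 27% + 21% = 48%. → 48%.
Line B: PET → 19-3; tubing → 19-3-2; for construction → 19-3-2-1. Scheduled 7%. anti-dumping (Harrowgate, 19-3): +21%; total 7% + 21% = 28%. → 28%.
Line C: PET → 19-3; tubing → 19-3-2; for packaging → 19-3-2-2. Scheduled 10%. Maristan agreement on 19-3-2: RVC < 40%. → 10%.
Line D: polypropylene → 19-2; tubing → 19-2-2; for construction → 19-2-2-1. Scheduled 29%. No special measure applies. → 29%.
Line E: polyethylene → 19-1; tubing → 19-1-3; general-purpose → 19-1-3-1. Scheduled 20%. quota on 19-1-3 open → in-quota 15%. → 15%.
Sum: 48% + 28% + 10% + 29% + 15% = 130%.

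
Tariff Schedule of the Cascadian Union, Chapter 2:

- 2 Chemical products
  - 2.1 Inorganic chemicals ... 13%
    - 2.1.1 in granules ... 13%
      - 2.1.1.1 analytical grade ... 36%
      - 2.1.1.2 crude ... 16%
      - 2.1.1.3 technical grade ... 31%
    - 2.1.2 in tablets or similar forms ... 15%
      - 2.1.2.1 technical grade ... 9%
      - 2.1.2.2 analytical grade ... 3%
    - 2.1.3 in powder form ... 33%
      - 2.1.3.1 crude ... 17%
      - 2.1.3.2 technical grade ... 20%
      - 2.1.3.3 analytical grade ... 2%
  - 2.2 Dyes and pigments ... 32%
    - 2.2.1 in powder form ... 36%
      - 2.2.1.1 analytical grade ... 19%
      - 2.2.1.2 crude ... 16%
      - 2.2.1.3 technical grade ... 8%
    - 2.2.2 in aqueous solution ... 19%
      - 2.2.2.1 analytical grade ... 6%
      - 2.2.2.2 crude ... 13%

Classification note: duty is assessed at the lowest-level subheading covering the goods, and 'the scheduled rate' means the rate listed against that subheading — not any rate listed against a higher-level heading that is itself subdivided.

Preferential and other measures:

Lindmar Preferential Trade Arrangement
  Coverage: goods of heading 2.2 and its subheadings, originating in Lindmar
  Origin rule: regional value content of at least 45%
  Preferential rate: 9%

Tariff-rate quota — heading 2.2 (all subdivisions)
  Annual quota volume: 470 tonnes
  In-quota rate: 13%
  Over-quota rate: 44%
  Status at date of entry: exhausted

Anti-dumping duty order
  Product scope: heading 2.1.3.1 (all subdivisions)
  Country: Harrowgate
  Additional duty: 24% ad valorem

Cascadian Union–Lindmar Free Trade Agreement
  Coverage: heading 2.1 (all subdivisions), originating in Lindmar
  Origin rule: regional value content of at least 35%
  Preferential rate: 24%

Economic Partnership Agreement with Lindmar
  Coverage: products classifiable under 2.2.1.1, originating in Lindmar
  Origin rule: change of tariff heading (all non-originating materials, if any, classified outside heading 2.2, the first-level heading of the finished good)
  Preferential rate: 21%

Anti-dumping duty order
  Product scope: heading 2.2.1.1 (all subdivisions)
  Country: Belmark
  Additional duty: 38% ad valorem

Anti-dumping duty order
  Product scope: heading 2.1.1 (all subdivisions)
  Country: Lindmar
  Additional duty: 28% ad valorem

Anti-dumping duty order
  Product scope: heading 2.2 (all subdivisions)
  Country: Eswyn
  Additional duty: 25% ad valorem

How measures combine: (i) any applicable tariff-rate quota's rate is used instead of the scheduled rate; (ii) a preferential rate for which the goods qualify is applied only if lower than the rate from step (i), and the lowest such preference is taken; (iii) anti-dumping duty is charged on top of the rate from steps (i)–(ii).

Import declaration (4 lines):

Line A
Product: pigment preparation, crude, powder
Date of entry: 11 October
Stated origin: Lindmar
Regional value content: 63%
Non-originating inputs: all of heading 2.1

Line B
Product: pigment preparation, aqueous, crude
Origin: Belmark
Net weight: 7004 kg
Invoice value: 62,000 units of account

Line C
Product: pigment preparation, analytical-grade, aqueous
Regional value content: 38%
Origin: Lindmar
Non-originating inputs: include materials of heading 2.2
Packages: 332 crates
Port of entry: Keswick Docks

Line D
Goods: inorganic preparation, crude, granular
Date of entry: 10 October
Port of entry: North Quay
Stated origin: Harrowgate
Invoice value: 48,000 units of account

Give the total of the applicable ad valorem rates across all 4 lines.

113%

Line A: pigment → 2.2; powder → 2.2.1; crude → 2.2.1.2. Scheduled 16%. quota on 2.2 exhausted → over-quota 44%; Lindmar agreement on 2.2: RVC ≥ 45% → 9% available; Lindmar agreement on 2.1: 2.2.1.2 not covered; Lindmar agreement on 2.2.1.1: 2.2.1.2 not covered; preferential 9%. → 9%.
Line B: pigment → 2.2; aqueous → 2.2.2; crude → 2.2.2.2. Scheduled 13%. quota on 2.2 exhausted → over-quota 44%. → 44%.
Line C: pigment → 2.2; aqueous → 2.2.2; analytical-grade → 2.2.2.1. Scheduled 6%. quota on 2.2 exhausted → over-quota 44%; Lindmar agreement on 2.2: RVC < 45%; Lindmar agreement on 2.1: 2.2.2.1 not covered; Lindmar agreement on 2.2.1.1: 2.2.2.1 not covered. → 44%.
Line D: inorganic → 2.1; granular → 2.1.1; crude → 2.1.1.2. Scheduled 16%. No special measure applies. → 16%.
Sum: 9% + 44% + 44% + 16% = 113%.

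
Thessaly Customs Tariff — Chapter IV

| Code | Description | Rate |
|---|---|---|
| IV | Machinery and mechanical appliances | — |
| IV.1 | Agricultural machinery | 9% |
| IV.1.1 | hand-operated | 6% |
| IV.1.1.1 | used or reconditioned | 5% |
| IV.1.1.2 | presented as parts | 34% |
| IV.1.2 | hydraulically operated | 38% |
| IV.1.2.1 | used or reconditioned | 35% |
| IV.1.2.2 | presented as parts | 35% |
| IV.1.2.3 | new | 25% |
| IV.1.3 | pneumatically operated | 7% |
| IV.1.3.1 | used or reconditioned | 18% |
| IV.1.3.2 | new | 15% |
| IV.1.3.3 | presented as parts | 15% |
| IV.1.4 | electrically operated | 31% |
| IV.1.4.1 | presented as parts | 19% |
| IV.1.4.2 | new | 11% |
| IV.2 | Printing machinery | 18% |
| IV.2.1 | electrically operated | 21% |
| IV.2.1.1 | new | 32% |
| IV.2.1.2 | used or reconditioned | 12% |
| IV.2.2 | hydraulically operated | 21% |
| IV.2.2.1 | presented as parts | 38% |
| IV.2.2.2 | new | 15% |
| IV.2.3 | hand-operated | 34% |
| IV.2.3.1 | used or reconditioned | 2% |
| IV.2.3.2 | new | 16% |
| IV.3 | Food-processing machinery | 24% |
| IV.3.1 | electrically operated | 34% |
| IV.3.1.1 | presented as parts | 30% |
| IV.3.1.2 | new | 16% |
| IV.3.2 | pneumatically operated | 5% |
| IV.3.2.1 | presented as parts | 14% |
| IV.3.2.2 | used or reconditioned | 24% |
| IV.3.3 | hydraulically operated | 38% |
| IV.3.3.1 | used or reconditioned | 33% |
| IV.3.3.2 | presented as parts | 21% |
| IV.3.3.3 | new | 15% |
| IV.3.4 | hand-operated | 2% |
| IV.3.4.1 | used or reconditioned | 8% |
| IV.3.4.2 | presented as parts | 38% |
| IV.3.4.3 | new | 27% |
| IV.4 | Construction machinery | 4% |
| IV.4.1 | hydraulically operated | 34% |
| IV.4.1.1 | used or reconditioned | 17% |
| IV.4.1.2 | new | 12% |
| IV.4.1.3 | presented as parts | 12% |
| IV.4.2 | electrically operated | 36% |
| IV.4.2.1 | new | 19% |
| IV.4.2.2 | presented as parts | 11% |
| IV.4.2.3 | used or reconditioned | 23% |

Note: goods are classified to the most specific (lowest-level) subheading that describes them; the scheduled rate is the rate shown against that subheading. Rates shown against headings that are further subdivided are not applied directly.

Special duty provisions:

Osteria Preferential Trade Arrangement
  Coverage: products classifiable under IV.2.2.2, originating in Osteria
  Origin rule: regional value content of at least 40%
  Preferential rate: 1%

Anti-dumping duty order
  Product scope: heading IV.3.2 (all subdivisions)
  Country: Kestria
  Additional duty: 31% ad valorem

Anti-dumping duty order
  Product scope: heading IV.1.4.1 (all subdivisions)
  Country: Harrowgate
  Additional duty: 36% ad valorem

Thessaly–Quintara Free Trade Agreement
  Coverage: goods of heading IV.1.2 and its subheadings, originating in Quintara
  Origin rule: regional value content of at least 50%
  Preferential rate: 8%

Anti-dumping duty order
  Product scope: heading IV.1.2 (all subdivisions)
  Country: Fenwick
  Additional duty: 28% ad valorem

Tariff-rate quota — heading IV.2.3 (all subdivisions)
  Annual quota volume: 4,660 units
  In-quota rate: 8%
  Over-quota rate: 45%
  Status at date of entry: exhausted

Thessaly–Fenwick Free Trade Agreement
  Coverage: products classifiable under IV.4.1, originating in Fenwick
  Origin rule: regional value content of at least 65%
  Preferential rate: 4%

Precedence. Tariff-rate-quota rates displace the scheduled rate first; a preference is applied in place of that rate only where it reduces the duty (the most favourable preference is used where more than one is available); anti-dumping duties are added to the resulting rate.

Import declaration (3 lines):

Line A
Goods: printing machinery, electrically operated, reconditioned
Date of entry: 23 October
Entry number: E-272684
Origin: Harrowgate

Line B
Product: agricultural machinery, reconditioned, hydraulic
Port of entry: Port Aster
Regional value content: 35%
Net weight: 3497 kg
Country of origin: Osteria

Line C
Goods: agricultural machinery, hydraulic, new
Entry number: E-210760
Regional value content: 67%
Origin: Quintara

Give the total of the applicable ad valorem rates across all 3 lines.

55%

Line A: printing → IV.2; electrically operated → IV.2.1; reconditioned → IV.2.1.2. Scheduled 12%. No special measure applies. → 12%.
Line B: agricultural → IV.1; hydraulic → IV.1.2; reconditioned → IV.1.2.1. Scheduled 35%. Osteria agreement on IV.2.2.2: IV.1.2.1 not covered. → 35%.
Line C: agricultural → IV.1; hydraulic → IV.1.2; new → IV.1.2.3. Scheduled 25%. Quintara agreement on IV.1.2: RVC ≥ 50% → 8% available; preferential 8%. → 8%.
Sum: 12% + 35% + 8% = 55%.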